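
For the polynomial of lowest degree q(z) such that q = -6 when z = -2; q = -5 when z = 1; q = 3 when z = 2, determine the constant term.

L_0(z) = (z - 1)(z - 2) / [12] = (1/12)z^2 - (1/4)z + 1/6
L_1(z) = (z + 2)(z - 2) / [-3] = -(1/3)z^2 + 4/3
L_2(z) = (z + 2)(z - 1) / [4] = (1/4)z^2 + (1/4)z - 1/2
q(z) = (-6)·L_0 + (-5)·L_1 + 3·L_2
Only the constant term is needed; take it from each L_i and combine:
(-6)·(1/6) + (-5)·(4/3) + 3·(-1/2) = -55/6

-55/6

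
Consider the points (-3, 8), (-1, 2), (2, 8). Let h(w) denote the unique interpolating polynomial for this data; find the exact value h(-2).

L_0(-2) = (-1)·(-4)/[(-2)·(-5)] = 2/5
L_1(-2) = (1)·(-4)/[(2)·(-3)] = 2/3
L_2(-2) = (1)·(-1)/[(5)·(3)] = -1/15
Sum: 8·(2/5) + 2·(2/3) + 8·(-1/15) = 4

4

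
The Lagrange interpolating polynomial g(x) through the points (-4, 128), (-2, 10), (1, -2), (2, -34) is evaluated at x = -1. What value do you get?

2

Evaluate each Lagrange basis at x = -1:
L_0(-1) = (1)·(-2)·(-3)/[(-2)·(-5)·(-6)] = -1/10
L_1(-1) = (3)·(-2)·(-3)/[(2)·(-3)·(-4)] = 3/4
L_2(-1) = (3)·(1)·(-3)/[(5)·(3)·(-1)] = 3/5
L_3(-1) = (3)·(1)·(-2)/[(6)·(4)·(1)] = -1/4
Sum: 128·(-1/10) + 10·(3/4) + (-2)·(3/5) + (-34)·(-1/4) = 2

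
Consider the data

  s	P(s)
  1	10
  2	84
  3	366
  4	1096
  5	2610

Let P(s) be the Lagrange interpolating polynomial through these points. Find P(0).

L_0(0) = (-2)·(-3)·(-4)·(-5)/[(-1)·(-2)·(-3)·(-4)] = 5
L_1(0) = (-1)·(-3)·(-4)·(-5)/[(1)·(-1)·(-2)·(-3)] = -10
L_2(0) = (-1)·(-2)·(-4)·(-5)/[(2)·(1)·(-1)·(-2)] = 10
L_3(0) = (-1)·(-2)·(-3)·(-5)/[(3)·(2)·(1)·(-1)] = -5
L_4(0) = (-1)·(-2)·(-3)·(-4)/[(4)·(3)·(2)·(1)] = 1
Sum: 10·(5) + 84·(-10) + 366·(10) + 1096·(-5) + 2610·(1) = 0

0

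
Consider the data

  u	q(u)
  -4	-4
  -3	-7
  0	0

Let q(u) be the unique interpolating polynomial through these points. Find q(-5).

Using Newton's divided-difference form:
q[-4,-3] = (-7 - (-4)) / (-3 - (-4)) = -3
q[-3,0] = (0 - (-7)) / (0 - (-3)) = 7/3
q[-4,-3,0] = (7/3 - (-3)) / (0 - (-4)) = 4/3
q(-5) = -4 + (-3)·(-1) + (4/3)·(-1)·(-2) = 5/3

5/3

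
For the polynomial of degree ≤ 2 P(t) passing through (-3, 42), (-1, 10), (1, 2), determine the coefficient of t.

-4

L_0(t) = (t + 1)(t - 1) / [8] = (1/8)t^2 - 1/8
L_1(t) = (t + 3)(t - 1) / [-4] = -(1/4)t^2 - (1/2)t + 3/4
L_2(t) = (t + 3)(t + 1) / [8] = (1/8)t^2 + (1/2)t + 3/8
P(t) = 42·L_0 + 10·L_1 + 2·L_2
Only the coefficient of t is needed; take it from each L_i and combine:
42·(0) + 10·(-1/2) + 2·(1/2) = -4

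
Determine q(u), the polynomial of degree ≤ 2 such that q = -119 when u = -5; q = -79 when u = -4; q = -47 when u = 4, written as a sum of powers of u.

q(u) = -4u^2 + 4u + 1

Build the Lagrange basis polynomials:
L_0(u) = (u + 4)(u - 4) / [9] = (1/9)u^2 - 16/9
L_1(u) = (u + 5)(u - 4) / [-8] = -(1/8)u^2 - (1/8)u + 5/2
L_2(u) = (u + 5)(u + 4) / [72] = (1/72)u^2 + (1/8)u + 5/18
q(u) = (-119)·L_0 + (-79)·L_1 + (-47)·L_2
  (-119)·L_0(u) = -(119/9)u^2 + 1904/9
  (-79)·L_1(u) = (79/8)u^2 + (79/8)u - 395/2
  (-47)·L_2(u) = -(47/72)u^2 - (47/8)u - 235/18
Adding term by term: -4u^2 + 4u + 1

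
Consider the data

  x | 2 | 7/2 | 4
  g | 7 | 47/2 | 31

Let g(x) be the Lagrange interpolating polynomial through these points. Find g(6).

71

L_0(6) = (5/2)·(2)/[(-3/2)·(-2)] = 5/3
L_1(6) = (4)·(2)/[(3/2)·(-1/2)] = -32/3
L_2(6) = (4)·(5/2)/[(2)·(1/2)] = 10
Sum: 7·(5/3) + 47/2·(-32/3) + 31·(10) = 71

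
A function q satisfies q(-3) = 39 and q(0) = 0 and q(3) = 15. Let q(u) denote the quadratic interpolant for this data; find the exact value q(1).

-1

Evaluate each Lagrange basis at u = 1:
L_0(1) = (1)·(-2)/[(-3)·(-6)] = -1/9
L_1(1) = (4)·(-2)/[(3)·(-3)] = 8/9
L_2(1) = (4)·(1)/[(6)·(3)] = 2/9
Sum: 39·(-1/9) + 0 + 15·(2/9) = -1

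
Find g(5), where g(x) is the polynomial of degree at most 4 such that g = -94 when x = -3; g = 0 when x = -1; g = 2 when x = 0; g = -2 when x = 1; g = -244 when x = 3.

-1638

Evaluate each Lagrange basis at x = 5:
L_0(5) = (6)·(5)·(4)·(2)/[(-2)·(-3)·(-4)·(-6)] = 5/3
L_1(5) = (8)·(5)·(4)·(2)/[(2)·(-1)·(-2)·(-4)] = -20
L_2(5) = (8)·(6)·(4)·(2)/[(3)·(1)·(-1)·(-3)] = 128/3
L_3(5) = (8)·(6)·(5)·(2)/[(4)·(2)·(1)·(-2)] = -30
L_4(5) = (8)·(6)·(5)·(4)/[(6)·(4)·(3)·(2)] = 20/3
Sum: (-94)·(5/3) + 0 + 2·(128/3) + (-2)·(-30) + (-244)·(20/3) = -1638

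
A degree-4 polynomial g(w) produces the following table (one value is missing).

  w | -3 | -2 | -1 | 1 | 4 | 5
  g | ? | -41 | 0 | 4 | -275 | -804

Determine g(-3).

-212

The 5 known values determine g uniquely (degree ≤ 4).
Evaluate each Lagrange basis at w = -3:
L_0(-3) = (-2)·(-4)·(-7)·(-8)/[(-1)·(-3)·(-6)·(-7)] = 32/9
L_1(-3) = (-1)·(-4)·(-7)·(-8)/[(1)·(-2)·(-5)·(-6)] = -56/15
L_2(-3) = (-1)·(-2)·(-7)·(-8)/[(3)·(2)·(-3)·(-4)] = 14/9
L_3(-3) = (-1)·(-2)·(-4)·(-8)/[(6)·(5)·(3)·(-1)] = -32/45
L_4(-3) = (-1)·(-2)·(-4)·(-7)/[(7)·(6)·(4)·(1)] = 1/3
Sum: (-41)·(32/9) + 0 + 4·(14/9) + (-275)·(-32/45) + (-804)·(1/3) = -212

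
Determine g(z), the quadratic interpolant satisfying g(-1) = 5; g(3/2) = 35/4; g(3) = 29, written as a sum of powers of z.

g(z) = 3z^2 + 2

Build the Lagrange basis polynomials:
L_0(z) = (z - 3/2)(z - 3) / [10] = (1/10)z^2 - (9/20)z + 9/20
L_1(z) = (z + 1)(z - 3) / [-15/4] = -(4/15)z^2 + (8/15)z + 4/5
L_2(z) = (z + 1)(z - 3/2) / [6] = (1/6)z^2 - (1/12)z - 1/4
g(z) = 5·L_0 + (35/4)·L_1 + 29·L_2
  5·L_0(z) = (1/2)z^2 - (9/4)z + 9/4
  (35/4)·L_1(z) = -(7/3)z^2 + (14/3)z + 7
  29·L_2(z) = (29/6)z^2 - (29/12)z - 29/4
Adding term by term: 3z^2 + 2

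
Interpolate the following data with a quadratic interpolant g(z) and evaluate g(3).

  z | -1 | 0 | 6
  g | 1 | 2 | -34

L_0(3) = (3)·(-3)/[(-1)·(-7)] = -9/7
L_1(3) = (4)·(-3)/[(1)·(-6)] = 2
L_2(3) = (4)·(3)/[(7)·(6)] = 2/7
Sum: 1·(-9/7) + 2·(2) + (-34)·(2/7) = -7

-7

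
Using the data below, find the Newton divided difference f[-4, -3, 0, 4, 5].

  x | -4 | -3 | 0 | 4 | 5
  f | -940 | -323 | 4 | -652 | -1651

f[-4,-3] = (-323 - (-940)) / (-3 - (-4)) = 617
f[-3,0] = (4 - (-323)) / (0 - (-3)) = 109
f[0,4] = (-652 - 4) / (4 - 0) = -164
f[4,5] = (-1651 - (-652)) / (5 - 4) = -999
f[-4,-3,0] = (109 - 617) / (0 - (-4)) = -127
f[-3,0,4] = (-164 - 109) / (4 - (-3)) = -39
f[0,4,5] = (-999 - (-164)) / (5 - 0) = -167
f[-4,-3,0,4] = (-39 - (-127)) / (4 - (-4)) = 11
f[-3,0,4,5] = (-167 - (-39)) / (5 - (-3)) = -16
f[-4,-3,0,4,5] = (-16 - 11) / (5 - (-4)) = -3

-3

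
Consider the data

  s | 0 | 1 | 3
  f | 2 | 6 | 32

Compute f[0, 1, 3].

f[0,1] = (6 - 2) / (1 - 0) = 4
f[1,3] = (32 - 6) / (3 - 1) = 13
f[0,1,3] = (13 - 4) / (3 - 0) = 3

3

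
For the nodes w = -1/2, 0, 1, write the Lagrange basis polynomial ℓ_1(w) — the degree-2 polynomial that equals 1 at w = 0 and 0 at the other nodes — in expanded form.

ℓ_1(w) = -2w^2 + w + 1

ℓ_1(w) = (w + 1/2)(w - 1) / [(1/2)·(-1)]
       = (w^2 - (1/2)w - 1/2) / (-1/2)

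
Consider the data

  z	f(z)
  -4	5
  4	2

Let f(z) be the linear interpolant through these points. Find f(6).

5/4

Evaluate each Lagrange basis at z = 6:
L_0(6) = (2)/[(-8)] = -1/4
L_1(6) = (10)/[(8)] = 5/4
Sum: 5·(-1/4) + 2·(5/4) = 5/4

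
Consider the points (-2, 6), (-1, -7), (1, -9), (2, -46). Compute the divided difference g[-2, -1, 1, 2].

-4

g[-2,-1] = (-7 - 6) / (-1 - (-2)) = -13
g[-1,1] = (-9 - (-7)) / (1 - (-1)) = -1
g[1,2] = (-46 - (-9)) / (2 - 1) = -37
g[-2,-1,1] = (-1 - (-13)) / (1 - (-2)) = 4
g[-1,1,2] = (-37 - (-1)) / (2 - (-1)) = -12
g[-2,-1,1,2] = (-12 - 4) / (2 - (-2)) = -4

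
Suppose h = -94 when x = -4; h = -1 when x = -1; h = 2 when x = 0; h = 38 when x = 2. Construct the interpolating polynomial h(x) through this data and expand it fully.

Newton's divided differences:
h[-4,-1] = (-1 - (-94)) / (-1 - (-4)) = 31
h[-1,0] = (2 - (-1)) / (0 - (-1)) = 3
h[0,2] = (38 - 2) / (2 - 0) = 18
h[-4,-1,0] = (3 - 31) / (0 - (-4)) = -7
h[-1,0,2] = (18 - 3) / (2 - (-1)) = 5
h[-4,-1,0,2] = (5 - (-7)) / (2 - (-4)) = 2
h(x) = -94 + 31·(x + 4) + (-7)·(x + 4)(x + 1) + 2·(x + 4)(x + 1)x
Expanding: h(x) = 2x^3 + 3x^2 + 4x + 2

h(x) = 2x^3 + 3x^2 + 4x + 2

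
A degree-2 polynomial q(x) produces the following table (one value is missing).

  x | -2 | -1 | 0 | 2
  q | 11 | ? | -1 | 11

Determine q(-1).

2

The 3 known values determine q uniquely (degree ≤ 2).
Evaluate each Lagrange basis at x = -1:
L_0(-1) = (-1)·(-3)/[(-2)·(-4)] = 3/8
L_1(-1) = (1)·(-3)/[(2)·(-2)] = 3/4
L_2(-1) = (1)·(-1)/[(4)·(2)] = -1/8
Sum: 11·(3/8) + (-1)·(3/4) + 11·(-1/8) = 2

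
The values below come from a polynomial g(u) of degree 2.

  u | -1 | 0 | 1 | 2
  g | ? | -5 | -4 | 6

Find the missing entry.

The 3 known values determine g uniquely (degree ≤ 2).
Evaluate each Lagrange basis at u = -1:
L_0(-1) = (-2)·(-3)/[(-1)·(-2)] = 3
L_1(-1) = (-1)·(-3)/[(1)·(-1)] = -3
L_2(-1) = (-1)·(-2)/[(2)·(1)] = 1
Sum: (-5)·(3) + (-4)·(-3) + 6·(1) = 3

3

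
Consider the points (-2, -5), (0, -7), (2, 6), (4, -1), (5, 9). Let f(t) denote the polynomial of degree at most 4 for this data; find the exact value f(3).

21/8

L_0(3) = (3)·(1)·(-1)·(-2)/[(-2)·(-4)·(-6)·(-7)] = 1/56
L_1(3) = (5)·(1)·(-1)·(-2)/[(2)·(-2)·(-4)·(-5)] = -1/8
L_2(3) = (5)·(3)·(-1)·(-2)/[(4)·(2)·(-2)·(-3)] = 5/8
L_3(3) = (5)·(3)·(1)·(-2)/[(6)·(4)·(2)·(-1)] = 5/8
L_4(3) = (5)·(3)·(1)·(-1)/[(7)·(5)·(3)·(1)] = -1/7
Sum: (-5)·(1/56) + (-7)·(-1/8) + 6·(5/8) + (-1)·(5/8) + 9·(-1/7) = 21/8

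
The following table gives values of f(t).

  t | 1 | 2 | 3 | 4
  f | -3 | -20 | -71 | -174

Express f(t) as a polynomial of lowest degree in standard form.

f(t) = -3t^3 + t^2 + t - 2

Newton's divided differences:
f[1,2] = (-20 - (-3)) / (2 - 1) = -17
f[2,3] = (-71 - (-20)) / (3 - 2) = -51
f[3,4] = (-174 - (-71)) / (4 - 3) = -103
f[1,2,3] = (-51 - (-17)) / (3 - 1) = -17
f[2,3,4] = (-103 - (-51)) / (4 - 2) = -26
f[1,2,3,4] = (-26 - (-17)) / (4 - 1) = -3
f(t) = -3 + (-17)·(t - 1) + (-17)·(t - 1)(t - 2) + (-3)·(t - 1)(t - 2)(t - 3)
Expanding: f(t) = -3t^3 + t^2 + t - 2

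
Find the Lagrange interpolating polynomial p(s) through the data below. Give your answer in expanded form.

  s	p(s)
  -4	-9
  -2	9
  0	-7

L_0(s) = (s + 2)s / [8] = (1/8)s^2 + (1/4)s
L_1(s) = (s + 4)s / [-4] = -(1/4)s^2 - s
L_2(s) = (s + 4)(s + 2) / [8] = (1/8)s^2 + (3/4)s + 1
p(s) = (-9)·L_0 + 9·L_1 + (-7)·L_2
  (-9)·L_0(s) = -(9/8)s^2 - (9/4)s
  9·L_1(s) = -(9/4)s^2 - 9s
  (-7)·L_2(s) = -(7/8)s^2 - (21/4)s - 7
Adding term by term: -(17/4)s^2 - (33/2)s - 7

p(s) = -(17/4)s^2 - (33/2)s - 7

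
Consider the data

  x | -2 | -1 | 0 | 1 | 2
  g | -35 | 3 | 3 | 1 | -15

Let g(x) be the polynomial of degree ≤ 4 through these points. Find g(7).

-4085

Evaluate each Lagrange basis at x = 7:
L_0(7) = (8)·(7)·(6)·(5)/[(-1)·(-2)·(-3)·(-4)] = 70
L_1(7) = (9)·(7)·(6)·(5)/[(1)·(-1)·(-2)·(-3)] = -315
L_2(7) = (9)·(8)·(6)·(5)/[(2)·(1)·(-1)·(-2)] = 540
L_3(7) = (9)·(8)·(7)·(5)/[(3)·(2)·(1)·(-1)] = -420
L_4(7) = (9)·(8)·(7)·(6)/[(4)·(3)·(2)·(1)] = 126
Sum: (-35)·(70) + 3·(-315) + 3·(540) + 1·(-420) + (-15)·(126) = -4085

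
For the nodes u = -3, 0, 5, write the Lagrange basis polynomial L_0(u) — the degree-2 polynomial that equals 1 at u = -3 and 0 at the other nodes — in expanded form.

L_0(u) = (1/24)u^2 - (5/24)u

L_0(u) = u(u - 5) / [(-3)·(-8)]
       = (u^2 - 5u) / (24)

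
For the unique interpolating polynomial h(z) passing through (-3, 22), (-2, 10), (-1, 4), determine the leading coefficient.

Build the Lagrange basis polynomials:
L_0(z) = (z + 2)(z + 1) / [2] = (1/2)z^2 + (3/2)z + 1
L_1(z) = (z + 3)(z + 1) / [-1] = -z^2 - 4z - 3
L_2(z) = (z + 3)(z + 2) / [2] = (1/2)z^2 + (5/2)z + 3
h(z) = 22·L_0 + 10·L_1 + 4·L_2
Only the coefficient of z^2 is needed; take it from each L_i and combine:
22·(1/2) + 10·(-1) + 4·(1/2) = 3

3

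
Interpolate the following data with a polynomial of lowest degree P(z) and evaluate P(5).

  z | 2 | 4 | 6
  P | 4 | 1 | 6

5/2

L_0(5) = (1)·(-1)/[(-2)·(-4)] = -1/8
L_1(5) = (3)·(-1)/[(2)·(-2)] = 3/4
L_2(5) = (3)·(1)/[(4)·(2)] = 3/8
Sum: 4·(-1/8) + 1·(3/4) + 6·(3/8) = 5/2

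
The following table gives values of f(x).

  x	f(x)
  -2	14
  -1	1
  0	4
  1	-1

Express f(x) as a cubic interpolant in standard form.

L_0(x) = (x + 1)x(x - 1) / [-6] = -(1/6)x^3 + (1/6)x
L_1(x) = (x + 2)x(x - 1) / [2] = (1/2)x^3 + (1/2)x^2 - x
L_2(x) = (x + 2)(x + 1)(x - 1) / [-2] = -(1/2)x^3 - x^2 + (1/2)x + 1
L_3(x) = (x + 2)(x + 1)x / [6] = (1/6)x^3 + (1/2)x^2 + (1/3)x
f(x) = 14·L_0 + 1·L_1 + 4·L_2 + (-1)·L_3
  14·L_0(x) = -(7/3)x^3 + (7/3)x
  1·L_1(x) = (1/2)x^3 + (1/2)x^2 - x
  4·L_2(x) = -2x^3 - 4x^2 + 2x + 4
  (-1)·L_3(x) = -(1/6)x^3 - (1/2)x^2 - (1/3)x
Adding term by term: -4x^3 - 4x^2 + 3x + 4

f(x) = -4x^3 - 4x^2 + 3x + 4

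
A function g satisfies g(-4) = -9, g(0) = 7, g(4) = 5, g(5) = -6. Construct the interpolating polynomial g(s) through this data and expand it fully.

g(s) = -(41/240)s^3 - (9/16)s^2 + (269/60)s + 7

Newton's divided differences:
g[-4,0] = (7 - (-9)) / (0 - (-4)) = 4
g[0,4] = (5 - 7) / (4 - 0) = -1/2
g[4,5] = (-6 - 5) / (5 - 4) = -11
g[-4,0,4] = (-1/2 - 4) / (4 - (-4)) = -9/16
g[0,4,5] = (-11 - (-1/2)) / (5 - 0) = -21/10
g[-4,0,4,5] = (-21/10 - (-9/16)) / (5 - (-4)) = -41/240
g(s) = -9 + 4·(s + 4) + (-9/16)·(s + 4)s + (-41/240)·(s + 4)s(s - 4)
Expanding: g(s) = -(41/240)s^3 - (9/16)s^2 + (269/60)s + 7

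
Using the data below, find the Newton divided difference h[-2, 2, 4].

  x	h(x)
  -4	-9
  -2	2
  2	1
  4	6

11/24

h[-2,2] = (1 - 2) / (2 - (-2)) = -1/4
h[2,4] = (6 - 1) / (4 - 2) = 5/2
h[-2,2,4] = (5/2 - (-1/4)) / (4 - (-2)) = 11/24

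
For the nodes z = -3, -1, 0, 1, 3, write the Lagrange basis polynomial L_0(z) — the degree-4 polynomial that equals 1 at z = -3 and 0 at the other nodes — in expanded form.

L_0(z) = (z + 1)z(z - 1)(z - 3) / [(-2)·(-3)·(-4)·(-6)]
       = (z^4 - 3z^3 - z^2 + 3z) / (144)

L_0(z) = (1/144)z^4 - (1/48)z^3 - (1/144)z^2 + (1/48)z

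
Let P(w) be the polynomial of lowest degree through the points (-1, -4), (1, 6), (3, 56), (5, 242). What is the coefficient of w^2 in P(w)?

L_0(w) = (w - 1)(w - 3)(w - 5) / [-48] = -(1/48)w^3 + (3/16)w^2 - (23/48)w + 5/16
L_1(w) = (w + 1)(w - 3)(w - 5) / [16] = (1/16)w^3 - (7/16)w^2 + (7/16)w + 15/16
L_2(w) = (w + 1)(w - 1)(w - 5) / [-16] = -(1/16)w^3 + (5/16)w^2 + (1/16)w - 5/16
L_3(w) = (w + 1)(w - 1)(w - 3) / [48] = (1/48)w^3 - (1/16)w^2 - (1/48)w + 1/16
P(w) = (-4)·L_0 + 6·L_1 + 56·L_2 + 242·L_3
Only the coefficient of w^2 is needed; take it from each L_i and combine:
(-4)·(3/16) + 6·(-7/16) + 56·(5/16) + 242·(-1/16) = -1

-1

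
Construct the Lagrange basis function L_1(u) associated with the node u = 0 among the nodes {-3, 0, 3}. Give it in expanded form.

L_1(u) = -(1/9)u^2 + 1

L_1(u) = (u + 3)(u - 3) / [(3)·(-3)]
       = (u^2 - 9) / (-9)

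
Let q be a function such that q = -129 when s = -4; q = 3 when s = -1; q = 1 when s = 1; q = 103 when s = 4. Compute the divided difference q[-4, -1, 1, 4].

q[-4,-1] = (3 - (-129)) / (-1 - (-4)) = 44
q[-1,1] = (1 - 3) / (1 - (-1)) = -1
q[1,4] = (103 - 1) / (4 - 1) = 34
q[-4,-1,1] = (-1 - 44) / (1 - (-4)) = -9
q[-1,1,4] = (34 - (-1)) / (4 - (-1)) = 7
q[-4,-1,1,4] = (7 - (-9)) / (4 - (-4)) = 2

2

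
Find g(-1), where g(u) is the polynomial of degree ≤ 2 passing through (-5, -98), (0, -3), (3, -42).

Evaluate each Lagrange basis at u = -1:
L_0(-1) = (-1)·(-4)/[(-5)·(-8)] = 1/10
L_1(-1) = (4)·(-4)/[(5)·(-3)] = 16/15
L_2(-1) = (4)·(-1)/[(8)·(3)] = -1/6
Sum: (-98)·(1/10) + (-3)·(16/15) + (-42)·(-1/6) = -6

-6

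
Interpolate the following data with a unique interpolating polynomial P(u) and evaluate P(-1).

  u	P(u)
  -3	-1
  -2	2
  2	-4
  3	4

2/5

Evaluate each Lagrange basis at u = -1:
L_0(-1) = (1)·(-3)·(-4)/[(-1)·(-5)·(-6)] = -2/5
L_1(-1) = (2)·(-3)·(-4)/[(1)·(-4)·(-5)] = 6/5
L_2(-1) = (2)·(1)·(-4)/[(5)·(4)·(-1)] = 2/5
L_3(-1) = (2)·(1)·(-3)/[(6)·(5)·(1)] = -1/5
Sum: (-1)·(-2/5) + 2·(6/5) + (-4)·(2/5) + 4·(-1/5) = 2/5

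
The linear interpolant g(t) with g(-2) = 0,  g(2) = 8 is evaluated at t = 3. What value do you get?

10

L_0(3) = (1)/[(-4)] = -1/4
L_1(3) = (5)/[(4)] = 5/4
Sum: 0 + 8·(5/4) = 10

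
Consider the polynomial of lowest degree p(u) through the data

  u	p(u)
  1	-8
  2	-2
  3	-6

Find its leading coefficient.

-5

L_0(u) = (u - 2)(u - 3) / [2] = (1/2)u^2 - (5/2)u + 3
L_1(u) = (u - 1)(u - 3) / [-1] = -u^2 + 4u - 3
L_2(u) = (u - 1)(u - 2) / [2] = (1/2)u^2 - (3/2)u + 1
p(u) = (-8)·L_0 + (-2)·L_1 + (-6)·L_2
Only the coefficient of u^2 is needed; take it from each L_i and combine:
(-8)·(1/2) + (-2)·(-1) + (-6)·(1/2) = -5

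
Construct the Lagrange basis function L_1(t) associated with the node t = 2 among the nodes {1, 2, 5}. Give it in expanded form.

L_1(t) = -(1/3)t^2 + 2t - 5/3

L_1(t) = (t - 1)(t - 5) / [(1)·(-3)]
       = (t^2 - 6t + 5) / (-3)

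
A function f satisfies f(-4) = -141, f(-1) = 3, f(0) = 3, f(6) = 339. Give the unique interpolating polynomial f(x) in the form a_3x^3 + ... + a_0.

Build the Lagrange basis polynomials:
L_0(x) = (x + 1)x(x - 6) / [-120] = -(1/120)x^3 + (1/24)x^2 + (1/20)x
L_1(x) = (x + 4)x(x - 6) / [21] = (1/21)x^3 - (2/21)x^2 - (8/7)x
L_2(x) = (x + 4)(x + 1)(x - 6) / [-24] = -(1/24)x^3 + (1/24)x^2 + (13/12)x + 1
L_3(x) = (x + 4)(x + 1)x / [420] = (1/420)x^3 + (1/84)x^2 + (1/105)x
f(x) = (-141)·L_0 + 3·L_1 + 3·L_2 + 339·L_3
  (-141)·L_0(x) = (47/40)x^3 - (47/8)x^2 - (141/20)x
  3·L_1(x) = (1/7)x^3 - (2/7)x^2 - (24/7)x
  3·L_2(x) = -(1/8)x^3 + (1/8)x^2 + (13/4)x + 3
  339·L_3(x) = (113/140)x^3 + (113/28)x^2 + (113/35)x
Adding term by term: 2x^3 - 2x^2 - 4x + 3

f(x) = 2x^3 - 2x^2 - 4x + 3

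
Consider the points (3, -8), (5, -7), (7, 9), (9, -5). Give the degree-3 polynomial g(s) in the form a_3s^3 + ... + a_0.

Build the Lagrange basis polynomials:
L_0(s) = (s - 5)(s - 7)(s - 9) / [-48] = -(1/48)s^3 + (7/16)s^2 - (143/48)s + 105/16
L_1(s) = (s - 3)(s - 7)(s - 9) / [16] = (1/16)s^3 - (19/16)s^2 + (111/16)s - 189/16
L_2(s) = (s - 3)(s - 5)(s - 9) / [-16] = -(1/16)s^3 + (17/16)s^2 - (87/16)s + 135/16
L_3(s) = (s - 3)(s - 5)(s - 7) / [48] = (1/48)s^3 - (5/16)s^2 + (71/48)s - 35/16
g(s) = (-8)·L_0 + (-7)·L_1 + 9·L_2 + (-5)·L_3
  (-8)·L_0(s) = (1/6)s^3 - (7/2)s^2 + (143/6)s - 105/2
  (-7)·L_1(s) = -(7/16)s^3 + (133/16)s^2 - (777/16)s + 1323/16
  9·L_2(s) = -(9/16)s^3 + (153/16)s^2 - (783/16)s + 1215/16
  (-5)·L_3(s) = -(5/48)s^3 + (25/16)s^2 - (355/48)s + 175/16
Adding term by term: -(15/16)s^3 + (255/16)s^2 - (1297/16)s + 1873/16

g(s) = -(15/16)s^3 + (255/16)s^2 - (1297/16)s + 1873/16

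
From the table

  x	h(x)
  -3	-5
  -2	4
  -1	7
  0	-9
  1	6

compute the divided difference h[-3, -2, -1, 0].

h[-3,-2] = (4 - (-5)) / (-2 - (-3)) = 9
h[-2,-1] = (7 - 4) / (-1 - (-2)) = 3
h[-1,0] = (-9 - 7) / (0 - (-1)) = -16
h[-3,-2,-1] = (3 - 9) / (-1 - (-3)) = -3
h[-2,-1,0] = (-16 - 3) / (0 - (-2)) = -19/2
h[-3,-2,-1,0] = (-19/2 - (-3)) / (0 - (-3)) = -13/6

-13/6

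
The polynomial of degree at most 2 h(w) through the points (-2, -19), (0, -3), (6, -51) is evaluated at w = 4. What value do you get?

-19

Evaluate each Lagrange basis at w = 4:
L_0(4) = (4)·(-2)/[(-2)·(-8)] = -1/2
L_1(4) = (6)·(-2)/[(2)·(-6)] = 1
L_2(4) = (6)·(4)/[(8)·(6)] = 1/2
Sum: (-19)·(-1/2) + (-3)·(1) + (-51)·(1/2) = -19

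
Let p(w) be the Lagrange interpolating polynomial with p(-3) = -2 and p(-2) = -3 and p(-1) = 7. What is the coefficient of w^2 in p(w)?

L_0(w) = (w + 2)(w + 1) / [2] = (1/2)w^2 + (3/2)w + 1
L_1(w) = (w + 3)(w + 1) / [-1] = -w^2 - 4w - 3
L_2(w) = (w + 3)(w + 2) / [2] = (1/2)w^2 + (5/2)w + 3
p(w) = (-2)·L_0 + (-3)·L_1 + 7·L_2
Only the coefficient of w^2 is needed; take it from each L_i and combine:
(-2)·(1/2) + (-3)·(-1) + 7·(1/2) = 11/2

11/2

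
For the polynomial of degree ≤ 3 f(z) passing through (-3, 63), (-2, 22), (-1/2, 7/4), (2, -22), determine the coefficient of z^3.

The leading coefficient equals the top divided difference f[-3,-2,-1/2,2].
f[-3,-2] = (22 - 63) / (-2 - (-3)) = -41
f[-2,-1/2] = (7/4 - 22) / (-1/2 - (-2)) = -27/2
f[-1/2,2] = (-22 - 7/4) / (2 - (-1/2)) = -19/2
f[-3,-2,-1/2] = (-27/2 - (-41)) / (-1/2 - (-3)) = 11
f[-2,-1/2,2] = (-19/2 - (-27/2)) / (2 - (-2)) = 1
f[-3,-2,-1/2,2] = (1 - 11) / (2 - (-3)) = -2

-2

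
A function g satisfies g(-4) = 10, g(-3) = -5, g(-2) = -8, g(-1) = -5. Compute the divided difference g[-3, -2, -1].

g[-3,-2] = (-8 - (-5)) / (-2 - (-3)) = -3
g[-2,-1] = (-5 - (-8)) / (-1 - (-2)) = 3
g[-3,-2,-1] = (3 - (-3)) / (-1 - (-3)) = 3

3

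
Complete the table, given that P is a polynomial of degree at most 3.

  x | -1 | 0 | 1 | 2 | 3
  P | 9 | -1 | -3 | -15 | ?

The 4 known values determine P uniquely (degree ≤ 3).
L_0(3) = (3)·(2)·(1)/[(-1)·(-2)·(-3)] = -1
L_1(3) = (4)·(2)·(1)/[(1)·(-1)·(-2)] = 4
L_2(3) = (4)·(3)·(1)/[(2)·(1)·(-1)] = -6
L_3(3) = (4)·(3)·(2)/[(3)·(2)·(1)] = 4
Sum: 9·(-1) + (-1)·(4) + (-3)·(-6) + (-15)·(4) = -55

-55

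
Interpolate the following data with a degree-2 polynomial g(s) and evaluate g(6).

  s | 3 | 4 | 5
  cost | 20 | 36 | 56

80

L_0(6) = (2)·(1)/[(-1)·(-2)] = 1
L_1(6) = (3)·(1)/[(1)·(-1)] = -3
L_2(6) = (3)·(2)/[(2)·(1)] = 3
Sum: 20·(1) + 36·(-3) + 56·(3) = 80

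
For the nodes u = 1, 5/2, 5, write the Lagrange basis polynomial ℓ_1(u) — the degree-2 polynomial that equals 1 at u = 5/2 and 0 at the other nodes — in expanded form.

ℓ_1(u) = -(4/15)u^2 + (8/5)u - 4/3

ℓ_1(u) = (u - 1)(u - 5) / [(3/2)·(-5/2)]
       = (u^2 - 6u + 5) / (-15/4)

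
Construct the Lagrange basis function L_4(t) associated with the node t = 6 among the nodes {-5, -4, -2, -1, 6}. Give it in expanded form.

L_4(t) = (1/6160)t^4 + (3/1540)t^3 + (7/880)t^2 + (39/3080)t + 1/154

L_4(t) = (t + 5)(t + 4)(t + 2)(t + 1) / [(11)·(10)·(8)·(7)]
       = (t^4 + 12t^3 + 49t^2 + 78t + 40) / (6160)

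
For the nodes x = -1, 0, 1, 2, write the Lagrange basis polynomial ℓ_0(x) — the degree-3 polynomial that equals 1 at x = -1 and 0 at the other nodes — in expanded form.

ℓ_0(x) = -(1/6)x^3 + (1/2)x^2 - (1/3)x

ℓ_0(x) = x(x - 1)(x - 2) / [(-1)·(-2)·(-3)]
       = (x^3 - 3x^2 + 2x) / (-6)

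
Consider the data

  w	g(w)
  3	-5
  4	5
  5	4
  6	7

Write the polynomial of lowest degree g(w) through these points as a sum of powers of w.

g(w) = (5/2)w^3 - (71/2)w^2 + 166w - 251

Build the Lagrange basis polynomials:
L_0(w) = (w - 4)(w - 5)(w - 6) / [-6] = -(1/6)w^3 + (5/2)w^2 - (37/3)w + 20
L_1(w) = (w - 3)(w - 5)(w - 6) / [2] = (1/2)w^3 - 7w^2 + (63/2)w - 45
L_2(w) = (w - 3)(w - 4)(w - 6) / [-2] = -(1/2)w^3 + (13/2)w^2 - 27w + 36
L_3(w) = (w - 3)(w - 4)(w - 5) / [6] = (1/6)w^3 - 2w^2 + (47/6)w - 10
g(w) = (-5)·L_0 + 5·L_1 + 4·L_2 + 7·L_3
  (-5)·L_0(w) = (5/6)w^3 - (25/2)w^2 + (185/3)w - 100
  5·L_1(w) = (5/2)w^3 - 35w^2 + (315/2)w - 225
  4·L_2(w) = -2w^3 + 26w^2 - 108w + 144
  7·L_3(w) = (7/6)w^3 - 14w^2 + (329/6)w - 70
Adding term by term: (5/2)w^3 - (71/2)w^2 + 166w - 251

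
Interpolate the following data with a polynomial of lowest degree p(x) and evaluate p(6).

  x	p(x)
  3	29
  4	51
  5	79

L_0(6) = (2)·(1)/[(-1)·(-2)] = 1
L_1(6) = (3)·(1)/[(1)·(-1)] = -3
L_2(6) = (3)·(2)/[(2)·(1)] = 3
Sum: 29·(1) + 51·(-3) + 79·(3) = 113

113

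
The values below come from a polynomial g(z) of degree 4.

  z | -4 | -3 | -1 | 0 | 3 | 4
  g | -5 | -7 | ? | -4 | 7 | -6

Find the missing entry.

The 5 known values determine g uniquely (degree ≤ 4).
L_0(-1) = (2)·(-1)·(-4)·(-5)/[(-1)·(-4)·(-7)·(-8)] = -5/28
L_1(-1) = (3)·(-1)·(-4)·(-5)/[(1)·(-3)·(-6)·(-7)] = 10/21
L_2(-1) = (3)·(2)·(-4)·(-5)/[(4)·(3)·(-3)·(-4)] = 5/6
L_3(-1) = (3)·(2)·(-1)·(-5)/[(7)·(6)·(3)·(-1)] = -5/21
L_4(-1) = (3)·(2)·(-1)·(-4)/[(8)·(7)·(4)·(1)] = 3/28
Sum: (-5)·(-5/28) + (-7)·(10/21) + (-4)·(5/6) + 7·(-5/21) + (-6)·(3/28) = -97/12

-97/12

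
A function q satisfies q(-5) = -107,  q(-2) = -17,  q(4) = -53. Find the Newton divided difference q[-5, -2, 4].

q[-5,-2] = (-17 - (-107)) / (-2 - (-5)) = 30
q[-2,4] = (-53 - (-17)) / (4 - (-2)) = -6
q[-5,-2,4] = (-6 - 30) / (4 - (-5)) = -4

-4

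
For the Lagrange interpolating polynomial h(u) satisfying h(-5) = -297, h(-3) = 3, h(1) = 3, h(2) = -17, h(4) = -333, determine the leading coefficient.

-1

Build the Lagrange basis polynomials:
L_0(u) = (u + 3)(u - 1)(u - 2)(u - 4) / [756] = (1/756)u^4 - (1/189)u^3 - (1/108)u^2 + (17/378)u - 2/63
L_1(u) = (u + 5)(u - 1)(u - 2)(u - 4) / [-280] = -(1/280)u^4 + (1/140)u^3 + (3/40)u^2 - (31/140)u + 1/7
L_2(u) = (u + 5)(u + 3)(u - 2)(u - 4) / [72] = (1/72)u^4 + (1/36)u^3 - (25/72)u^2 - (13/36)u + 5/3
L_3(u) = (u + 5)(u + 3)(u - 1)(u - 4) / [-70] = -(1/70)u^4 - (3/70)u^3 + (3/10)u^2 + (43/70)u - 6/7
L_4(u) = (u + 5)(u + 3)(u - 1)(u - 2) / [378] = (1/378)u^4 + (5/378)u^3 - (1/54)u^2 - (29/378)u + 5/63
h(u) = (-297)·L_0 + 3·L_1 + 3·L_2 + (-17)·L_3 + (-333)·L_4
Only the coefficient of u^4 is needed; take it from each L_i and combine:
(-297)·(1/756) + 3·(-1/280) + 3·(1/72) + (-17)·(-1/70) + (-333)·(1/378) = -1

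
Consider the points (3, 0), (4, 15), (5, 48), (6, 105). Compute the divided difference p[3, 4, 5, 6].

p[3,4] = (15 - 0) / (4 - 3) = 15
p[4,5] = (48 - 15) / (5 - 4) = 33
p[5,6] = (105 - 48) / (6 - 5) = 57
p[3,4,5] = (33 - 15) / (5 - 3) = 9
p[4,5,6] = (57 - 33) / (6 - 4) = 12
p[3,4,5,6] = (12 - 9) / (6 - 3) = 1

1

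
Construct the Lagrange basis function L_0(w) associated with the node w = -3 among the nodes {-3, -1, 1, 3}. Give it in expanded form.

L_0(w) = (w + 1)(w - 1)(w - 3) / [(-2)·(-4)·(-6)]
       = (w^3 - 3w^2 - w + 3) / (-48)

L_0(w) = -(1/48)w^3 + (1/16)w^2 + (1/48)w - 1/16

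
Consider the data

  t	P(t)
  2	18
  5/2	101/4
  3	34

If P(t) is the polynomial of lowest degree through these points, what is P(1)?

8

Using Newton's divided-difference form:
P[2,5/2] = (101/4 - 18) / (5/2 - 2) = 29/2
P[5/2,3] = (34 - 101/4) / (3 - 5/2) = 35/2
P[2,5/2,3] = (35/2 - 29/2) / (3 - 2) = 3
P(1) = 18 + (29/2)·(-1) + 3·(-1)·(-3/2) = 8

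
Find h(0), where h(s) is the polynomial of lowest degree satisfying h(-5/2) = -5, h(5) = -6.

-16/3

Evaluate each Lagrange basis at s = 0:
L_0(0) = (-5)/[(-15/2)] = 2/3
L_1(0) = (5/2)/[(15/2)] = 1/3
Sum: (-5)·(2/3) + (-6)·(1/3) = -16/3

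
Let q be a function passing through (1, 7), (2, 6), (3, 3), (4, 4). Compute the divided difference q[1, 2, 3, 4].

1

q[1,2] = (6 - 7) / (2 - 1) = -1
q[2,3] = (3 - 6) / (3 - 2) = -3
q[3,4] = (4 - 3) / (4 - 3) = 1
q[1,2,3] = (-3 - (-1)) / (3 - 1) = -1
q[2,3,4] = (1 - (-3)) / (4 - 2) = 2
q[1,2,3,4] = (2 - (-1)) / (4 - 1) = 1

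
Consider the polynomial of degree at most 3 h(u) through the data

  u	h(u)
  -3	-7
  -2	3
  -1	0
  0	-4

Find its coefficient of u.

-1/2

Build the Lagrange basis polynomials:
L_0(u) = (u + 2)(u + 1)u / [-6] = -(1/6)u^3 - (1/2)u^2 - (1/3)u
L_1(u) = (u + 3)(u + 1)u / [2] = (1/2)u^3 + 2u^2 + (3/2)u
L_2(u) = (u + 3)(u + 2)u / [-2] = -(1/2)u^3 - (5/2)u^2 - 3u
L_3(u) = (u + 3)(u + 2)(u + 1) / [6] = (1/6)u^3 + u^2 + (11/6)u + 1
h(u) = (-7)·L_0 + 3·L_1 + 0·L_2 + (-4)·L_3
Only the coefficient of u is needed; take it from each L_i and combine:
(-7)·(-1/3) + 3·(3/2) + 0·(-3) + (-4)·(11/6) = -1/2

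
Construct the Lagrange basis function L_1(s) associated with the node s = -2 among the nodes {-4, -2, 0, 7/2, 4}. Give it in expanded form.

L_1(s) = (s + 4)s(s - 7/2)(s - 4) / [(2)·(-2)·(-11/2)·(-6)]
       = (s^4 - (7/2)s^3 - 16s^2 + 56s) / (-132)

L_1(s) = -(1/132)s^4 + (7/264)s^3 + (4/33)s^2 - (14/33)s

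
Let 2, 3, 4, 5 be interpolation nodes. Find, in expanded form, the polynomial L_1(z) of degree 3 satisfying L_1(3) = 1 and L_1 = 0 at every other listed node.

L_1(z) = (z - 2)(z - 4)(z - 5) / [(1)·(-1)·(-2)]
       = (z^3 - 11z^2 + 38z - 40) / (2)

L_1(z) = (1/2)z^3 - (11/2)z^2 + 19z - 20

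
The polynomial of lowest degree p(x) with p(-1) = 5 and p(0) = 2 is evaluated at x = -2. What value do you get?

8

L_0(-2) = (-2)/[(-1)] = 2
L_1(-2) = (-1)/[(1)] = -1
Sum: 5·(2) + 2·(-1) = 8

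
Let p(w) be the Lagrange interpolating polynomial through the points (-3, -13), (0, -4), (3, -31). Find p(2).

-18

L_0(2) = (2)·(-1)/[(-3)·(-6)] = -1/9
L_1(2) = (5)·(-1)/[(3)·(-3)] = 5/9
L_2(2) = (5)·(2)/[(6)·(3)] = 5/9
Sum: (-13)·(-1/9) + (-4)·(5/9) + (-31)·(5/9) = -18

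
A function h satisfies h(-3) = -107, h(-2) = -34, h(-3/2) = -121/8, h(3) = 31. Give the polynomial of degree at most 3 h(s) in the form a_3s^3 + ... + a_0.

h(s) = 3s^3 - 4s^2 - 4s - 2

Newton's divided differences:
h[-3,-2] = (-34 - (-107)) / (-2 - (-3)) = 73
h[-2,-3/2] = (-121/8 - (-34)) / (-3/2 - (-2)) = 151/4
h[-3/2,3] = (31 - (-121/8)) / (3 - (-3/2)) = 41/4
h[-3,-2,-3/2] = (151/4 - 73) / (-3/2 - (-3)) = -47/2
h[-2,-3/2,3] = (41/4 - 151/4) / (3 - (-2)) = -11/2
h[-3,-2,-3/2,3] = (-11/2 - (-47/2)) / (3 - (-3)) = 3
h(s) = -107 + 73·(s + 3) + (-47/2)·(s + 3)(s + 2) + 3·(s + 3)(s + 2)(s + 3/2)
Expanding: h(s) = 3s^3 - 4s^2 - 4s - 2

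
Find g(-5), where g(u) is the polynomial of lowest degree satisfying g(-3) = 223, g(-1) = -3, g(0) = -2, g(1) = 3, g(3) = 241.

Evaluate each Lagrange basis at u = -5:
L_0(-5) = (-4)·(-5)·(-6)·(-8)/[(-2)·(-3)·(-4)·(-6)] = 20/3
L_1(-5) = (-2)·(-5)·(-6)·(-8)/[(2)·(-1)·(-2)·(-4)] = -30
L_2(-5) = (-2)·(-4)·(-6)·(-8)/[(3)·(1)·(-1)·(-3)] = 128/3
L_3(-5) = (-2)·(-4)·(-5)·(-8)/[(4)·(2)·(1)·(-2)] = -20
L_4(-5) = (-2)·(-4)·(-5)·(-6)/[(6)·(4)·(3)·(2)] = 5/3
Sum: 223·(20/3) + (-3)·(-30) + (-2)·(128/3) + 3·(-20) + 241·(5/3) = 1833

1833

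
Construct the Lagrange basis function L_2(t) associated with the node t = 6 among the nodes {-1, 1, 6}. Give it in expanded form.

L_2(t) = (1/35)t^2 - 1/35

L_2(t) = (t + 1)(t - 1) / [(7)·(5)]
       = (t^2 - 1) / (35)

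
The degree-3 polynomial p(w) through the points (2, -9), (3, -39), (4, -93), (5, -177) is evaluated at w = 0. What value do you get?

3

Evaluate each Lagrange basis at w = 0:
L_0(0) = (-3)·(-4)·(-5)/[(-1)·(-2)·(-3)] = 10
L_1(0) = (-2)·(-4)·(-5)/[(1)·(-1)·(-2)] = -20
L_2(0) = (-2)·(-3)·(-5)/[(2)·(1)·(-1)] = 15
L_3(0) = (-2)·(-3)·(-4)/[(3)·(2)·(1)] = -4
Sum: (-9)·(10) + (-39)·(-20) + (-93)·(15) + (-177)·(-4) = 3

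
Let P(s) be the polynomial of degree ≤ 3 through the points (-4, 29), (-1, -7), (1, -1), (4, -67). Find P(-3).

Evaluate each Lagrange basis at s = -3:
L_0(-3) = (-2)·(-4)·(-7)/[(-3)·(-5)·(-8)] = 7/15
L_1(-3) = (1)·(-4)·(-7)/[(3)·(-2)·(-5)] = 14/15
L_2(-3) = (1)·(-2)·(-7)/[(5)·(2)·(-3)] = -7/15
L_3(-3) = (1)·(-2)·(-4)/[(8)·(5)·(3)] = 1/15
Sum: 29·(7/15) + (-7)·(14/15) + (-1)·(-7/15) + (-67)·(1/15) = 3

3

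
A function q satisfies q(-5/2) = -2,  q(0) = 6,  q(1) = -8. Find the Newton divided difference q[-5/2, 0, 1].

q[-5/2,0] = (6 - (-2)) / (0 - (-5/2)) = 16/5
q[0,1] = (-8 - 6) / (1 - 0) = -14
q[-5/2,0,1] = (-14 - 16/5) / (1 - (-5/2)) = -172/35

-172/35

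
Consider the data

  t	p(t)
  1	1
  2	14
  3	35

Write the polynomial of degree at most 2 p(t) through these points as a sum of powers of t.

L_0(t) = (t - 2)(t - 3) / [2] = (1/2)t^2 - (5/2)t + 3
L_1(t) = (t - 1)(t - 3) / [-1] = -t^2 + 4t - 3
L_2(t) = (t - 1)(t - 2) / [2] = (1/2)t^2 - (3/2)t + 1
p(t) = 1·L_0 + 14·L_1 + 35·L_2
  1·L_0(t) = (1/2)t^2 - (5/2)t + 3
  14·L_1(t) = -14t^2 + 56t - 42
  35·L_2(t) = (35/2)t^2 - (105/2)t + 35
Adding term by term: 4t^2 + t - 4

p(t) = 4t^2 + t - 4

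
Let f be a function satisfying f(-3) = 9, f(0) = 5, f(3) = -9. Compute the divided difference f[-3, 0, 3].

-5/9

f[-3,0] = (5 - 9) / (0 - (-3)) = -4/3
f[0,3] = (-9 - 5) / (3 - 0) = -14/3
f[-3,0,3] = (-14/3 - (-4/3)) / (3 - (-3)) = -5/9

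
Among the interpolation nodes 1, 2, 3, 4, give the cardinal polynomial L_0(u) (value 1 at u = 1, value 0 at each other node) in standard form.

L_0(u) = -(1/6)u^3 + (3/2)u^2 - (13/3)u + 4

L_0(u) = (u - 2)(u - 3)(u - 4) / [(-1)·(-2)·(-3)]
       = (u^3 - 9u^2 + 26u - 24) / (-6)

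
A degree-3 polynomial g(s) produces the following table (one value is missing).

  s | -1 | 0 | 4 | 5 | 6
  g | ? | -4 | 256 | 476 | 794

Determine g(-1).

-4

The 4 known values determine g uniquely (degree ≤ 3).
Evaluate each Lagrange basis at s = -1:
L_0(-1) = (-5)·(-6)·(-7)/[(-4)·(-5)·(-6)] = 7/4
L_1(-1) = (-1)·(-6)·(-7)/[(4)·(-1)·(-2)] = -21/4
L_2(-1) = (-1)·(-5)·(-7)/[(5)·(1)·(-1)] = 7
L_3(-1) = (-1)·(-5)·(-6)/[(6)·(2)·(1)] = -5/2
Sum: (-4)·(7/4) + 256·(-21/4) + 476·(7) + 794·(-5/2) = -4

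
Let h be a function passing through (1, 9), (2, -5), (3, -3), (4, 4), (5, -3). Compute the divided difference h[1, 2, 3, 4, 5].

-1/3

h[1,2] = (-5 - 9) / (2 - 1) = -14
h[2,3] = (-3 - (-5)) / (3 - 2) = 2
h[3,4] = (4 - (-3)) / (4 - 3) = 7
h[4,5] = (-3 - 4) / (5 - 4) = -7
h[1,2,3] = (2 - (-14)) / (3 - 1) = 8
h[2,3,4] = (7 - 2) / (4 - 2) = 5/2
h[3,4,5] = (-7 - 7) / (5 - 3) = -7
h[1,2,3,4] = (5/2 - 8) / (4 - 1) = -11/6
h[2,3,4,5] = (-7 - 5/2) / (5 - 2) = -19/6
h[1,2,3,4,5] = (-19/6 - (-11/6)) / (5 - 1) = -1/3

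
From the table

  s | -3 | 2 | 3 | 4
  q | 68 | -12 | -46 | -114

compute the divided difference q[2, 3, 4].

q[2,3] = (-46 - (-12)) / (3 - 2) = -34
q[3,4] = (-114 - (-46)) / (4 - 3) = -68
q[2,3,4] = (-68 - (-34)) / (4 - 2) = -17

-17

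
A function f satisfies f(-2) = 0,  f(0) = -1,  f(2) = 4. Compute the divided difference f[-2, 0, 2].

3/4

f[-2,0] = (-1 - 0) / (0 - (-2)) = -1/2
f[0,2] = (4 - (-1)) / (2 - 0) = 5/2
f[-2,0,2] = (5/2 - (-1/2)) / (2 - (-2)) = 3/4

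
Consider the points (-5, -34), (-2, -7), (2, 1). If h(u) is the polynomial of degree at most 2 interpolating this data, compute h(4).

Using Newton's divided-difference form:
h[-5,-2] = (-7 - (-34)) / (-2 - (-5)) = 9
h[-2,2] = (1 - (-7)) / (2 - (-2)) = 2
h[-5,-2,2] = (2 - 9) / (2 - (-5)) = -1
h(4) = -34 + 9·(9) + (-1)·(9)·(6) = -7

-7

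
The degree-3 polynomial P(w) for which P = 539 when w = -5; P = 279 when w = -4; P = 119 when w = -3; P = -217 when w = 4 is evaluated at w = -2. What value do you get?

L_0(-2) = (2)·(1)·(-6)/[(-1)·(-2)·(-9)] = 2/3
L_1(-2) = (3)·(1)·(-6)/[(1)·(-1)·(-8)] = -9/4
L_2(-2) = (3)·(2)·(-6)/[(2)·(1)·(-7)] = 18/7
L_3(-2) = (3)·(2)·(1)/[(9)·(8)·(7)] = 1/84
Sum: 539·(2/3) + 279·(-9/4) + 119·(18/7) + (-217)·(1/84) = 35

35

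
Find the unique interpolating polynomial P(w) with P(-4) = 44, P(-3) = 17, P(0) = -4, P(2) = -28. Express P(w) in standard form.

P(w) = -w^3 - 2w^2 - 4w - 4

Newton's divided differences:
P[-4,-3] = (17 - 44) / (-3 - (-4)) = -27
P[-3,0] = (-4 - 17) / (0 - (-3)) = -7
P[0,2] = (-28 - (-4)) / (2 - 0) = -12
P[-4,-3,0] = (-7 - (-27)) / (0 - (-4)) = 5
P[-3,0,2] = (-12 - (-7)) / (2 - (-3)) = -1
P[-4,-3,0,2] = (-1 - 5) / (2 - (-4)) = -1
P(w) = 44 + (-27)·(w + 4) + 5·(w + 4)(w + 3) + (-1)·(w + 4)(w + 3)w
Expanding: P(w) = -w^3 - 2w^2 - 4w - 4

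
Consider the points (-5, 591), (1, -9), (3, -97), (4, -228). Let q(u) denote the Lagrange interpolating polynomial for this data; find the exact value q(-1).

7

Evaluate each Lagrange basis at u = -1:
L_0(-1) = (-2)·(-4)·(-5)/[(-6)·(-8)·(-9)] = 5/54
L_1(-1) = (4)·(-4)·(-5)/[(6)·(-2)·(-3)] = 20/9
L_2(-1) = (4)·(-2)·(-5)/[(8)·(2)·(-1)] = -5/2
L_3(-1) = (4)·(-2)·(-4)/[(9)·(3)·(1)] = 32/27
Sum: 591·(5/54) + (-9)·(20/9) + (-97)·(-5/2) + (-228)·(32/27) = 7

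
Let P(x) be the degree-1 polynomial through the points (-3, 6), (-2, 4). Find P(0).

0

Evaluate each Lagrange basis at x = 0:
L_0(0) = (2)/[(-1)] = -2
L_1(0) = (3)/[(1)] = 3
Sum: 6·(-2) + 4·(3) = 0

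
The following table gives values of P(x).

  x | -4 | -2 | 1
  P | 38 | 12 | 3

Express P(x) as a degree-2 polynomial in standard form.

Build the Lagrange basis polynomials:
L_0(x) = (x + 2)(x - 1) / [10] = (1/10)x^2 + (1/10)x - 1/5
L_1(x) = (x + 4)(x - 1) / [-6] = -(1/6)x^2 - (1/2)x + 2/3
L_2(x) = (x + 4)(x + 2) / [15] = (1/15)x^2 + (2/5)x + 8/15
P(x) = 38·L_0 + 12·L_1 + 3·L_2
  38·L_0(x) = (19/5)x^2 + (19/5)x - 38/5
  12·L_1(x) = -2x^2 - 6x + 8
  3·L_2(x) = (1/5)x^2 + (6/5)x + 8/5
Adding term by term: 2x^2 - x + 2

P(x) = 2x^2 - x + 2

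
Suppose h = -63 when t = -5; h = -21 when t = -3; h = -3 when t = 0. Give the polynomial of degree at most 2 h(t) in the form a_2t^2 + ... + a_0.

h(t) = -3t^2 - 3t - 3

Newton's divided differences:
h[-5,-3] = (-21 - (-63)) / (-3 - (-5)) = 21
h[-3,0] = (-3 - (-21)) / (0 - (-3)) = 6
h[-5,-3,0] = (6 - 21) / (0 - (-5)) = -3
h(t) = -63 + 21·(t + 5) + (-3)·(t + 5)(t + 3)
Expanding: h(t) = -3t^2 - 3t - 3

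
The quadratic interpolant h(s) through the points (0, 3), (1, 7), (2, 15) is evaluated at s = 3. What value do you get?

27

Using Newton's divided-difference form:
h[0,1] = (7 - 3) / (1 - 0) = 4
h[1,2] = (15 - 7) / (2 - 1) = 8
h[0,1,2] = (8 - 4) / (2 - 0) = 2
h(3) = 3 + 4·(3) + 2·(3)·(2) = 27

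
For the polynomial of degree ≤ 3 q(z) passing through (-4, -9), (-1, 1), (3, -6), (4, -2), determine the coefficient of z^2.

L_0(z) = (z + 1)(z - 3)(z - 4) / [-168] = -(1/168)z^3 + (1/28)z^2 - (5/168)z - 1/14
L_1(z) = (z + 4)(z - 3)(z - 4) / [60] = (1/60)z^3 - (1/20)z^2 - (4/15)z + 4/5
L_2(z) = (z + 4)(z + 1)(z - 4) / [-28] = -(1/28)z^3 - (1/28)z^2 + (4/7)z + 4/7
L_3(z) = (z + 4)(z + 1)(z - 3) / [40] = (1/40)z^3 + (1/20)z^2 - (11/40)z - 3/10
q(z) = (-9)·L_0 + 1·L_1 + (-6)·L_2 + (-2)·L_3
Only the coefficient of z^2 is needed; take it from each L_i and combine:
(-9)·(1/28) + 1·(-1/20) + (-6)·(-1/28) + (-2)·(1/20) = -9/35

-9/35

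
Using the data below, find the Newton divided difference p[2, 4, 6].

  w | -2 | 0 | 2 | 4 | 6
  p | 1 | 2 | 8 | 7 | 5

-1/8

p[2,4] = (7 - 8) / (4 - 2) = -1/2
p[4,6] = (5 - 7) / (6 - 4) = -1
p[2,4,6] = (-1 - (-1/2)) / (6 - 2) = -1/8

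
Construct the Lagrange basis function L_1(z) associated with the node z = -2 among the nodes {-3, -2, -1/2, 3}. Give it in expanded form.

L_1(z) = (2/15)z^3 + (1/15)z^2 - (6/5)z - 3/5

L_1(z) = (z + 3)(z + 1/2)(z - 3) / [(1)·(-3/2)·(-5)]
       = (z^3 + (1/2)z^2 - 9z - 9/2) / (15/2)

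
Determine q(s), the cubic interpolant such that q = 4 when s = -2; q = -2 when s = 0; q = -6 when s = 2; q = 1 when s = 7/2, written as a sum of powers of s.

Build the Lagrange basis polynomials:
L_0(s) = s(s - 2)(s - 7/2) / [-44] = -(1/44)s^3 + (1/8)s^2 - (7/44)s
L_1(s) = (s + 2)(s - 2)(s - 7/2) / [14] = (1/14)s^3 - (1/4)s^2 - (2/7)s + 1
L_2(s) = (s + 2)s(s - 7/2) / [-12] = -(1/12)s^3 + (1/8)s^2 + (7/12)s
L_3(s) = (s + 2)s(s - 2) / [231/8] = (8/231)s^3 - (32/231)s
q(s) = 4·L_0 + (-2)·L_1 + (-6)·L_2 + 1·L_3
  4·L_0(s) = -(1/11)s^3 + (1/2)s^2 - (7/11)s
  (-2)·L_1(s) = -(1/7)s^3 + (1/2)s^2 + (4/7)s - 2
  (-6)·L_2(s) = (1/2)s^3 - (3/4)s^2 - (7/2)s
  1·L_3(s) = (8/231)s^3 - (32/231)s
Adding term by term: (139/462)s^3 + (1/4)s^2 - (1711/462)s - 2

q(s) = (139/462)s^3 + (1/4)s^2 - (1711/462)s - 2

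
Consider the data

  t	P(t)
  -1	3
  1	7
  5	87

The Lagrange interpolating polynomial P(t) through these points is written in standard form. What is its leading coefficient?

3

The leading coefficient equals the top divided difference P[-1,1,5].
P[-1,1] = (7 - 3) / (1 - (-1)) = 2
P[1,5] = (87 - 7) / (5 - 1) = 20
P[-1,1,5] = (20 - 2) / (5 - (-1)) = 3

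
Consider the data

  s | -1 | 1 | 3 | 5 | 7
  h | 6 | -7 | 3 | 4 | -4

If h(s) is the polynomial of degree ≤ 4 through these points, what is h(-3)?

Evaluate each Lagrange basis at s = -3:
L_0(-3) = (-4)·(-6)·(-8)·(-10)/[(-2)·(-4)·(-6)·(-8)] = 5
L_1(-3) = (-2)·(-6)·(-8)·(-10)/[(2)·(-2)·(-4)·(-6)] = -10
L_2(-3) = (-2)·(-4)·(-8)·(-10)/[(4)·(2)·(-2)·(-4)] = 10
L_3(-3) = (-2)·(-4)·(-6)·(-10)/[(6)·(4)·(2)·(-2)] = -5
L_4(-3) = (-2)·(-4)·(-6)·(-8)/[(8)·(6)·(4)·(2)] = 1
Sum: 6·(5) + (-7)·(-10) + 3·(10) + 4·(-5) + (-4)·(1) = 106

106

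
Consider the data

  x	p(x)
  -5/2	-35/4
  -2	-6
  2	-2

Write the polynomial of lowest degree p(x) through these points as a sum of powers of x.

p(x) = -x^2 + x

Newton's divided differences:
p[-5/2,-2] = (-6 - (-35/4)) / (-2 - (-5/2)) = 11/2
p[-2,2] = (-2 - (-6)) / (2 - (-2)) = 1
p[-5/2,-2,2] = (1 - 11/2) / (2 - (-5/2)) = -1
p(x) = -35/4 + (11/2)·(x + 5/2) + (-1)·(x + 5/2)(x + 2)
Expanding: p(x) = -x^2 + x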